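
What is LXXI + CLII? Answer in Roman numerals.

LXXI = 71
CLII = 152
71 + 152 = 223

CCXXIII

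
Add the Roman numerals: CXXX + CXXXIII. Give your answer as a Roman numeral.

CXXX = 130
CXXXIII = 133
130 + 133 = 263

CCLXIII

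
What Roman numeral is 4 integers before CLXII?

CLXII = 162
162 - 4 = 158

CLVIII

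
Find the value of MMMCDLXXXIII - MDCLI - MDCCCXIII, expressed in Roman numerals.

MMMCDLXXXIII = 3483, MDCLI = 1651, MDCCCXIII = 1813
3483 - 1651 = 1832
1832 - 1813 = 19

XIX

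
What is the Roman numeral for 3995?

Convert 3995 to Roman numerals:
  3995 contains 3×1000 (MMM)
  995 contains 1×900 (CM)
  95 contains 1×90 (XC)
  5 contains 1×5 (V)

MMMCMXCV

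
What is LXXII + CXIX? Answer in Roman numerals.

LXXII = 72
CXIX = 119
72 + 119 = 191

CXCI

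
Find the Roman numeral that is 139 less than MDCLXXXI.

MDCLXXXI = 1681
1681 - 139 = 1542

MDXLII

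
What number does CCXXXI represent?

CCXXXI: C=100, C=100, X=10, X=10, X=10, I=1
100 + 100 + 10 + 10 + 10 + 1 = 231

231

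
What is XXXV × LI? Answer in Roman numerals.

XXXV = 35
LI = 51
35 × 51 = 1785

MDCCLXXXV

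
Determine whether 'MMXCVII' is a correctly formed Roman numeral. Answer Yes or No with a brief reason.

'MMXCVII': Check the rules: uses only the symbols I, V, X, L, C, D, M; no symbol is repeated more than three times in a row; V, L and D each appear at most once; the only place a smaller symbol precedes a larger one is the allowed subtractive pair XC, the symbol right after such a pair (if any) is smaller than the pair's first symbol, and otherwise the values never increase from left to right. Value: M (1000) + M (1000) + XC (90) + V (5) + I (1) + I (1) = 2097. So it is a valid standard Roman numeral.

Yes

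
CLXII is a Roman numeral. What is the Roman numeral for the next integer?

CLXII = 162, so the next integer is 162 + 1 = 163

CLXIII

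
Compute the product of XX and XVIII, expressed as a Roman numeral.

XX = 20
XVIII = 18
20 × 18 = 360

CCCLX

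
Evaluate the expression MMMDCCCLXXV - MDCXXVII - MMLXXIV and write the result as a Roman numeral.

MMMDCCCLXXV = 3875, MDCXXVII = 1627, MMLXXIV = 2074
3875 - 1627 = 2248
2248 - 2074 = 174

CLXXIV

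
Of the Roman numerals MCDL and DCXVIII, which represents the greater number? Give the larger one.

MCDL = 1450
DCXVIII = 618
1450 is larger

MCDL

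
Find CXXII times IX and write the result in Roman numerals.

CXXII = 122
IX = 9
122 × 9 = 1098

MXCVIII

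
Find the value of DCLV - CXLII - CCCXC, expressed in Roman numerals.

DCLV = 655, CXLII = 142, CCCXC = 390
655 - 142 = 513
513 - 390 = 123

CXXIII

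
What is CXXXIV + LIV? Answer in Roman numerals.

CXXXIV = 134
LIV = 54
134 + 54 = 188

CLXXXVIII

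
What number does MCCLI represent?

MCCLI: M=1000, C=100, C=100, L=50, I=1
1000 + 100 + 100 + 50 + 1 = 1251

1251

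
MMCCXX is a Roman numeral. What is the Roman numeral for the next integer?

MMCCXX = 2220; next is 2221

MMCCXXI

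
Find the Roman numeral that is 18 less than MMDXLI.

MMDXLI = 2541
2541 - 18 = 2523

MMDXXIII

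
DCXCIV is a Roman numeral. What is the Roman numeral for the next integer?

DCXCIV = 694, so the next integer is 694 + 1 = 695

DCXCV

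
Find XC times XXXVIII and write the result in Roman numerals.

XC = 90
XXXVIII = 38
90 × 38 = 3420

MMMCDXX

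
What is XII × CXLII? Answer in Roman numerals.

XII = 12
CXLII = 142
12 × 142 = 1704

MDCCIV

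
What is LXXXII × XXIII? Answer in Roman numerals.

LXXXII = 82
XXIII = 23
82 × 23 = 1886

MDCCCLXXXVI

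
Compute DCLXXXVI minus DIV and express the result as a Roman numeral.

DCLXXXVI = 686
DIV = 504
686 - 504 = 182

CLXXXII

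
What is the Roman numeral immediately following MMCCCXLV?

MMCCCXLV = 2345; next is 2346

MMCCCXLVI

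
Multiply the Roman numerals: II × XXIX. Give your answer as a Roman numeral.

II = 2
XXIX = 29
2 × 29 = 58

LVIII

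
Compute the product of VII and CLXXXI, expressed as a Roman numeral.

VII = 7
CLXXXI = 181
7 × 181 = 1267

MCCLXVII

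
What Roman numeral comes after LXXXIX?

LXXXIX = 89; next is 90

XC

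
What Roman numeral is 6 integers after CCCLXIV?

CCCLXIV = 364
364 + 6 = 370

CCCLXX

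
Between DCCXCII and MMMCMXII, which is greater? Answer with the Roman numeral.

DCCXCII = 792
MMMCMXII = 3912
3912 is larger

MMMCMXII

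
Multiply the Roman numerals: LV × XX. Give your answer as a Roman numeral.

LV = 55
XX = 20
55 × 20 = 1100

MC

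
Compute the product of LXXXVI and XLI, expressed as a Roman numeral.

LXXXVI = 86
XLI = 41
86 × 41 = 3526

MMMDXXVI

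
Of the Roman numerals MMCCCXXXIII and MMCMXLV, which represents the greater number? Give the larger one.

MMCCCXXXIII = 2333
MMCMXLV = 2945
2945 is larger

MMCMXLV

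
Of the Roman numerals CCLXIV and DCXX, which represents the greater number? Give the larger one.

CCLXIV = 264
DCXX = 620
620 is larger

DCXX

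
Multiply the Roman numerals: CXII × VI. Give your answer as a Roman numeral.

CXII = 112
VI = 6
112 × 6 = 672

DCLXXII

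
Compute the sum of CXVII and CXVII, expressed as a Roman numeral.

CXVII = 117
CXVII = 117
117 + 117 = 234

CCXXXIV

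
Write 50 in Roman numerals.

Convert 50 to Roman numerals:
  50 contains 1×50 (L)

L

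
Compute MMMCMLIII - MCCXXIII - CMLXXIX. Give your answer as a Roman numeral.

MMMCMLIII = 3953, MCCXXIII = 1223, CMLXXIX = 979
3953 - 1223 = 2730
2730 - 979 = 1751

MDCCLI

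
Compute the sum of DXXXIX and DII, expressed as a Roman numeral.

DXXXIX = 539
DII = 502
539 + 502 = 1041

MXLI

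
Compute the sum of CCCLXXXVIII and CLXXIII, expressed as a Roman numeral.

CCCLXXXVIII = 388
CLXXIII = 173
388 + 173 = 561

DLXI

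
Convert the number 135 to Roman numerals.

Convert 135 to Roman numerals:
  135 contains 1×100 (C)
  35 contains 3×10 (XXX)
  5 contains 1×5 (V)

CXXXV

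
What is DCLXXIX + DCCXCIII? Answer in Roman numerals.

DCLXXIX = 679
DCCXCIII = 793
679 + 793 = 1472

MCDLXXII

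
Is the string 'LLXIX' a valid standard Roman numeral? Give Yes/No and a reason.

'LLXIX': L should not appear more than once

No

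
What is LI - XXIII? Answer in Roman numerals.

LI = 51
XXIII = 23
51 - 23 = 28

XXVIII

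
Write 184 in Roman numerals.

Convert 184 to Roman numerals:
  184 contains 1×100 (C)
  84 contains 1×50 (L)
  34 contains 3×10 (XXX)
  4 contains 1×4 (IV)

CLXXXIV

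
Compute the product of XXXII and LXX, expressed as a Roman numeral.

XXXII = 32
LXX = 70
32 × 70 = 2240

MMCCXL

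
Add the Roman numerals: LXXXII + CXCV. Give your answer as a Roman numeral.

LXXXII = 82
CXCV = 195
82 + 195 = 277

CCLXXVII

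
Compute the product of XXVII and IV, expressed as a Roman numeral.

XXVII = 27
IV = 4
27 × 4 = 108

CVIII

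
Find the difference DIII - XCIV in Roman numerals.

DIII = 503
XCIV = 94
503 - 94 = 409

CDIX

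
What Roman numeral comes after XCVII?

XCVII = 97, so the next integer is 97 + 1 = 98

XCVIII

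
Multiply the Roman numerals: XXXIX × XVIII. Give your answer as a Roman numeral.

XXXIX = 39
XVIII = 18
39 × 18 = 702

DCCII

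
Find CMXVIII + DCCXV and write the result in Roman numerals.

CMXVIII = 918
DCCXV = 715
918 + 715 = 1633

MDCXXXIII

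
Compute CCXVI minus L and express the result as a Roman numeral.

CCXVI = 216
L = 50
216 - 50 = 166

CLXVI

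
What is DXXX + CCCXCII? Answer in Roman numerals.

DXXX = 530
CCCXCII = 392
530 + 392 = 922

CMXXII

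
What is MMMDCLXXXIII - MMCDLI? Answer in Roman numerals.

MMMDCLXXXIII = 3683
MMCDLI = 2451
3683 - 2451 = 1232

MCCXXXII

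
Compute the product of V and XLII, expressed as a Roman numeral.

V = 5
XLII = 42
5 × 42 = 210

CCX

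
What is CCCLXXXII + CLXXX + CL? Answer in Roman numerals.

CCCLXXXII = 382, CLXXX = 180, CL = 150
382 + 180 = 562
562 + 150 = 712

DCCXII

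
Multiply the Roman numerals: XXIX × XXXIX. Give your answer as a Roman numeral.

XXIX = 29
XXXIX = 39
29 × 39 = 1131

MCXXXI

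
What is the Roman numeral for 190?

Convert 190 to Roman numerals:
  190 contains 1×100 (C)
  90 contains 1×90 (XC)

CXC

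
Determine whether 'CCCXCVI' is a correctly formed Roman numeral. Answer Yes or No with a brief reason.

'CCCXCVI': Check the rules: uses only the symbols I, V, X, L, C, D, M; no symbol is repeated more than three times in a row; V, L and D each appear at most once; the only place a smaller symbol precedes a larger one is the allowed subtractive pair XC, the symbol right after such a pair (if any) is smaller than the pair's first symbol, and otherwise the values never increase from left to right. Value: C (100) + C (100) + C (100) + XC (90) + V (5) + I (1) = 396. So it is a valid standard Roman numeral.

Yes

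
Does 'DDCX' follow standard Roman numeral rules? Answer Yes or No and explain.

'DDCX': D should not appear more than once

No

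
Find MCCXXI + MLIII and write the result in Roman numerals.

MCCXXI = 1221
MLIII = 1053
1221 + 1053 = 2274

MMCCLXXIV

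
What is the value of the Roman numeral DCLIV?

DCLIV: D=500, C=100, L=50, IV=4
500 + 100 + 50 + 4 = 654

654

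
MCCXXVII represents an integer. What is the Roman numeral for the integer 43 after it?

MCCXXVII = 1227
1227 + 43 = 1270

MCCLXX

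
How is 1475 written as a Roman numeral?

Convert 1475 to Roman numerals:
  1475 contains 1×1000 (M)
  475 contains 1×400 (CD)
  75 contains 1×50 (L)
  25 contains 2×10 (XX)
  5 contains 1×5 (V)

MCDLXXV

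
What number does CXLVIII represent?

CXLVIII: C=100, XL=40, V=5, I=1, I=1, I=1
100 + 40 + 5 + 1 + 1 + 1 = 148

148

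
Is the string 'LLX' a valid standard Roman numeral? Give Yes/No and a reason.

'LLX': L should not appear more than once

No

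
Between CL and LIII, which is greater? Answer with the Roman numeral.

CL = 150
LIII = 53
150 is larger

CL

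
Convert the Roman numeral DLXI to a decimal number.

DLXI: D=500, L=50, X=10, I=1
500 + 50 + 10 + 1 = 561

561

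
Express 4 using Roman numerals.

Convert 4 to Roman numerals:
  4 contains 1×4 (IV)

IV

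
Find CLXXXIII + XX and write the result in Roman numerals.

CLXXXIII = 183
XX = 20
183 + 20 = 203

CCIII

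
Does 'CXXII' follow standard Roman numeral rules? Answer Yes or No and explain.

'CXXII': Check the rules: uses only the symbols I, V, X, L, C, D, M; no symbol is repeated more than three times in a row; V, L and D each appear at most once; no smaller symbol precedes a larger one (values never increase from left to right). Value: C (100) + X (10) + X (10) + I (1) + I (1) = 122. So it is a valid standard Roman numeral.

Yes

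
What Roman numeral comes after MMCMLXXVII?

MMCMLXXVII = 2977; next is 2978

MMCMLXXVIII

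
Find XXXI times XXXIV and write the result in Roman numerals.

XXXI = 31
XXXIV = 34
31 × 34 = 1054

MLIV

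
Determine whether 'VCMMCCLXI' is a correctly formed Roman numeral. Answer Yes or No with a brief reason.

'VCMMCCLXI': Invalid subtractive combination: VC

No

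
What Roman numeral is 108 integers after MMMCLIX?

MMMCLIX = 3159
3159 + 108 = 3267

MMMCCLXVII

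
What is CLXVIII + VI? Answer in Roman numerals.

CLXVIII = 168
VI = 6
168 + 6 = 174

CLXXIV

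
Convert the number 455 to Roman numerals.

Convert 455 to Roman numerals:
  455 contains 1×400 (CD)
  55 contains 1×50 (L)
  5 contains 1×5 (V)

CDLV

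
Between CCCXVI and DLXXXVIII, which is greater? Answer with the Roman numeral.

CCCXVI = 316
DLXXXVIII = 588
588 is larger

DLXXXVIII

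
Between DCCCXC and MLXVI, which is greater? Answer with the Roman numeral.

DCCCXC = 890
MLXVI = 1066
1066 is larger

MLXVI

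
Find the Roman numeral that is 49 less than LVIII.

LVIII = 58
58 - 49 = 9

IX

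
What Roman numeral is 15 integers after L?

L = 50
50 + 15 = 65

LXV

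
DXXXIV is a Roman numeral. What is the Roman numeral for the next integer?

DXXXIV = 534, so the next integer is 534 + 1 = 535

DXXXV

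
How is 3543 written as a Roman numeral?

Convert 3543 to Roman numerals:
  3543 contains 3×1000 (MMM)
  543 contains 1×500 (D)
  43 contains 1×40 (XL)
  3 contains 3×1 (III)

MMMDXLIII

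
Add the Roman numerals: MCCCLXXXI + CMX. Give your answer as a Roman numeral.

MCCCLXXXI = 1381
CMX = 910
1381 + 910 = 2291

MMCCXCI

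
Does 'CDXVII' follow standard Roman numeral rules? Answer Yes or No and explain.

'CDXVII': Check the rules: uses only the symbols I, V, X, L, C, D, M; no symbol is repeated more than three times in a row; V, L and D each appear at most once; the only place a smaller symbol precedes a larger one is the allowed subtractive pair CD, the symbol right after such a pair (if any) is smaller than the pair's first symbol, and otherwise the values never increase from left to right. Value: CD (400) + X (10) + V (5) + I (1) + I (1) = 417. So it is a valid standard Roman numeral.

Yes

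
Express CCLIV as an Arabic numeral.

CCLIV: C=100, C=100, L=50, IV=4
100 + 100 + 50 + 4 = 254

254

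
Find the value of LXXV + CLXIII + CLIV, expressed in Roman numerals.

LXXV = 75, CLXIII = 163, CLIV = 154
75 + 163 = 238
238 + 154 = 392

CCCXCII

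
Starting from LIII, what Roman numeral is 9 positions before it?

LIII = 53
53 - 9 = 44

XLIV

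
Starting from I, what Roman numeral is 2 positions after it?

I = 1
1 + 2 = 3

III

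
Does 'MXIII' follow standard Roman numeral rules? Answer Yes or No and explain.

'MXIII': Check the rules: uses only the symbols I, V, X, L, C, D, M; no symbol is repeated more than three times in a row; V, L and D each appear at most once; no smaller symbol precedes a larger one (values never increase from left to right). Value: M (1000) + X (10) + I (1) + I (1) + I (1) = 1013. So it is a valid standard Roman numeral.

Yes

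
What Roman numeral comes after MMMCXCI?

MMMCXCI = 3191, so the next integer is 3191 + 1 = 3192

MMMCXCII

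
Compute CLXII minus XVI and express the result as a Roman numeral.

CLXII = 162
XVI = 16
162 - 16 = 146

CXLVI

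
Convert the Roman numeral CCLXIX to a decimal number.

CCLXIX: C=100, C=100, L=50, X=10, IX=9
100 + 100 + 50 + 10 + 9 = 269

269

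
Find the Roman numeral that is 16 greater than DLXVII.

DLXVII = 567
567 + 16 = 583

DLXXXIII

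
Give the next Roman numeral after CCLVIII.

CCLVIII = 258; next is 259

CCLIX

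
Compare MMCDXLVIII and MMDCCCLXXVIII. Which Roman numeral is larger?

MMCDXLVIII = 2448
MMDCCCLXXVIII = 2878
2878 is larger

MMDCCCLXXVIII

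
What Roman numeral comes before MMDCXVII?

MMDCXVII = 2617, so the previous integer is 2617 - 1 = 2616

MMDCXVI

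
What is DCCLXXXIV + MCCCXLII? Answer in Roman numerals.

DCCLXXXIV = 784
MCCCXLII = 1342
784 + 1342 = 2126

MMCXXVI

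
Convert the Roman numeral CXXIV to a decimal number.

CXXIV: C=100, X=10, X=10, IV=4
100 + 10 + 10 + 4 = 124

124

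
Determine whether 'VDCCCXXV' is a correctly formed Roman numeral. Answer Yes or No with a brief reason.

'VDCCCXXV': V should not appear more than once

No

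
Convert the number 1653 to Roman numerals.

Convert 1653 to Roman numerals:
  1653 contains 1×1000 (M)
  653 contains 1×500 (D)
  153 contains 1×100 (C)
  53 contains 1×50 (L)
  3 contains 3×1 (III)

MDCLIII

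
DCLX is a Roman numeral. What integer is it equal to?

DCLX: D=500, C=100, L=50, X=10
500 + 100 + 50 + 10 = 660

660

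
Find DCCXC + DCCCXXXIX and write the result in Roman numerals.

DCCXC = 790
DCCCXXXIX = 839
790 + 839 = 1629

MDCXXIX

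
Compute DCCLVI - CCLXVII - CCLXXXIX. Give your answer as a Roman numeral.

DCCLVI = 756, CCLXVII = 267, CCLXXXIX = 289
756 - 267 = 489
489 - 289 = 200

CC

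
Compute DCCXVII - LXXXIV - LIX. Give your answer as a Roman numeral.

DCCXVII = 717, LXXXIV = 84, LIX = 59
717 - 84 = 633
633 - 59 = 574

DLXXIV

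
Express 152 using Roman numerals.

Convert 152 to Roman numerals:
  152 contains 1×100 (C)
  52 contains 1×50 (L)
  2 contains 2×1 (II)

CLII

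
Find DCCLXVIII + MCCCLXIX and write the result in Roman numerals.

DCCLXVIII = 768
MCCCLXIX = 1369
768 + 1369 = 2137

MMCXXXVII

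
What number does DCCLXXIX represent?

DCCLXXIX: D=500, C=100, C=100, L=50, X=10, X=10, IX=9
500 + 100 + 100 + 50 + 10 + 10 + 9 = 779

779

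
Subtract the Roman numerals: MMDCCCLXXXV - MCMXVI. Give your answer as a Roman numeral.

MMDCCCLXXXV = 2885
MCMXVI = 1916
2885 - 1916 = 969

CMLXIX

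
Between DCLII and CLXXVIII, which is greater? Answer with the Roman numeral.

DCLII = 652
CLXXVIII = 178
652 is larger

DCLII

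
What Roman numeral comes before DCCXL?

DCCXL = 740; previous is 739

DCCXXXIX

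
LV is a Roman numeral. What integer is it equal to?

LV: L=50, V=5
50 + 5 = 55

55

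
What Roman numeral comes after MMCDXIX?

MMCDXIX = 2419; next is 2420

MMCDXX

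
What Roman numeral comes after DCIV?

DCIV = 604, so the next integer is 604 + 1 = 605

DCV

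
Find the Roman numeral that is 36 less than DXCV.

DXCV = 595
595 - 36 = 559

DLIX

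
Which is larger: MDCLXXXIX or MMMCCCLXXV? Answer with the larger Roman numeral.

MDCLXXXIX = 1689
MMMCCCLXXV = 3375
3375 is larger

MMMCCCLXXV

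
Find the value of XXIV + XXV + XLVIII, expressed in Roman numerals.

XXIV = 24, XXV = 25, XLVIII = 48
24 + 25 = 49
49 + 48 = 97

XCVII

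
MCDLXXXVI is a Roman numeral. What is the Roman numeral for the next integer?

MCDLXXXVI = 1486; next is 1487

MCDLXXXVII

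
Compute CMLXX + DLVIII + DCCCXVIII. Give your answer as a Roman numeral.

CMLXX = 970, DLVIII = 558, DCCCXVIII = 818
970 + 558 = 1528
1528 + 818 = 2346

MMCCCXLVI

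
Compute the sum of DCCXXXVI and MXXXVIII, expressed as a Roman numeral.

DCCXXXVI = 736
MXXXVIII = 1038
736 + 1038 = 1774

MDCCLXXIV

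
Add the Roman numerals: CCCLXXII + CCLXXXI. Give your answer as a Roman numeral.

CCCLXXII = 372
CCLXXXI = 281
372 + 281 = 653

DCLIII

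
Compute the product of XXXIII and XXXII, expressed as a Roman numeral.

XXXIII = 33
XXXII = 32
33 × 32 = 1056

MLVI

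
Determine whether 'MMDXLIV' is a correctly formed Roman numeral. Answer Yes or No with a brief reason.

'MMDXLIV': Check the rules: uses only the symbols I, V, X, L, C, D, M; no symbol is repeated more than three times in a row; V, L and D each appear at most once; the only places a smaller symbol precedes a larger one are the allowed subtractive pairs XL, IV, the symbol right after such a pair (if any) is smaller than the pair's first symbol, and otherwise the values never increase from left to right. Value: M (1000) + M (1000) + D (500) + XL (40) + IV (4) = 2544. So it is a valid standard Roman numeral.

Yes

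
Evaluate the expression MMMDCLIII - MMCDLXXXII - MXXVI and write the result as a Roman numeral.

MMMDCLIII = 3653, MMCDLXXXII = 2482, MXXVI = 1026
3653 - 2482 = 1171
1171 - 1026 = 145

CXLV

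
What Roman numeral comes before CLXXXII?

CLXXXII = 182; previous is 181

CLXXXI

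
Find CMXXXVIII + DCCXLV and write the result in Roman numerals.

CMXXXVIII = 938
DCCXLV = 745
938 + 745 = 1683

MDCLXXXIII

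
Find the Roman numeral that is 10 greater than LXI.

LXI = 61
61 + 10 = 71

LXXI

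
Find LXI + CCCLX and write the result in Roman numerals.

LXI = 61
CCCLX = 360
61 + 360 = 421

CDXXI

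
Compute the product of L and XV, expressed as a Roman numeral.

L = 50
XV = 15
50 × 15 = 750

DCCL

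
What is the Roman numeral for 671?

Convert 671 to Roman numerals:
  671 contains 1×500 (D)
  171 contains 1×100 (C)
  71 contains 1×50 (L)
  21 contains 2×10 (XX)
  1 contains 1×1 (I)

DCLXXI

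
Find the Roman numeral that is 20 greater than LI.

LI = 51
51 + 20 = 71

LXXI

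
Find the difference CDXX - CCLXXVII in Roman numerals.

CDXX = 420
CCLXXVII = 277
420 - 277 = 143

CXLIII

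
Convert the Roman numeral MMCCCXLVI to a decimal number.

MMCCCXLVI: M=1000, M=1000, C=100, C=100, C=100, XL=40, V=5, I=1
1000 + 1000 + 100 + 100 + 100 + 40 + 5 + 1 = 2346

2346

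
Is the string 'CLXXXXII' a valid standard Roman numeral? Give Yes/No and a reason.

'CLXXXXII': More than 3 consecutive X's

No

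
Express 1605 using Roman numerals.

Convert 1605 to Roman numerals:
  1605 contains 1×1000 (M)
  605 contains 1×500 (D)
  105 contains 1×100 (C)
  5 contains 1×5 (V)

MDCV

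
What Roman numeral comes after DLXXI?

DLXXI = 571; next is 572

DLXXII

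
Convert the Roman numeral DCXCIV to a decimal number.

DCXCIV: D=500, C=100, XC=90, IV=4
500 + 100 + 90 + 4 = 694

694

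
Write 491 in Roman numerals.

Convert 491 to Roman numerals:
  491 contains 1×400 (CD)
  91 contains 1×90 (XC)
  1 contains 1×1 (I)

CDXCI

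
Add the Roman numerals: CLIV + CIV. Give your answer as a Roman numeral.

CLIV = 154
CIV = 104
154 + 104 = 258

CCLVIII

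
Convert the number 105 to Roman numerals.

Convert 105 to Roman numerals:
  105 contains 1×100 (C)
  5 contains 1×5 (V)

CV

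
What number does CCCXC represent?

CCCXC: C=100, C=100, C=100, XC=90
100 + 100 + 100 + 90 = 390

390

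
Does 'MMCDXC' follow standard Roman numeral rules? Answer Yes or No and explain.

'MMCDXC': Check the rules: uses only the symbols I, V, X, L, C, D, M; no symbol is repeated more than three times in a row; V, L and D each appear at most once; the only places a smaller symbol precedes a larger one are the allowed subtractive pairs CD, XC, the symbol right after such a pair (if any) is smaller than the pair's first symbol, and otherwise the values never increase from left to right. Value: M (1000) + M (1000) + CD (400) + XC (90) = 2490. So it is a valid standard Roman numeral.

Yes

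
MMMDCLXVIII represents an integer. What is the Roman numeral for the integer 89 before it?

MMMDCLXVIII = 3668
3668 - 89 = 3579

MMMDLXXIX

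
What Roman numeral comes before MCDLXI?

MCDLXI = 1461, so the previous integer is 1461 - 1 = 1460

MCDLX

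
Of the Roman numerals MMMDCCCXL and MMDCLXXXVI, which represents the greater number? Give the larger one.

MMMDCCCXL = 3840
MMDCLXXXVI = 2686
3840 is larger

MMMDCCCXL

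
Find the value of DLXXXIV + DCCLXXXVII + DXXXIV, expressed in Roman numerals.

DLXXXIV = 584, DCCLXXXVII = 787, DXXXIV = 534
584 + 787 = 1371
1371 + 534 = 1905

MCMV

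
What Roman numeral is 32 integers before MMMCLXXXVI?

MMMCLXXXVI = 3186
3186 - 32 = 3154

MMMCLIV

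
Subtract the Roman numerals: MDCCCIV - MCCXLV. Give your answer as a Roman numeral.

MDCCCIV = 1804
MCCXLV = 1245
1804 - 1245 = 559

DLIX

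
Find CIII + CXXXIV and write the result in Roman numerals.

CIII = 103
CXXXIV = 134
103 + 134 = 237

CCXXXVII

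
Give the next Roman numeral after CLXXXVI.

CLXXXVI = 186; next is 187

CLXXXVII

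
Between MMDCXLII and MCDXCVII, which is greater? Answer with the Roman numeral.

MMDCXLII = 2642
MCDXCVII = 1497
2642 is larger

MMDCXLII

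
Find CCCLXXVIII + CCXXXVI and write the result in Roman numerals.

CCCLXXVIII = 378
CCXXXVI = 236
378 + 236 = 614

DCXIV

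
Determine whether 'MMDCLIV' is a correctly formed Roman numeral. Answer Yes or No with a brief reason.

'MMDCLIV': Check the rules: uses only the symbols I, V, X, L, C, D, M; no symbol is repeated more than three times in a row; V, L and D each appear at most once; the only place a smaller symbol precedes a larger one is the allowed subtractive pair IV, the symbol right after such a pair (if any) is smaller than the pair's first symbol, and otherwise the values never increase from left to right. Value: M (1000) + M (1000) + D (500) + C (100) + L (50) + IV (4) = 2654. So it is a valid standard Roman numeral.

Yes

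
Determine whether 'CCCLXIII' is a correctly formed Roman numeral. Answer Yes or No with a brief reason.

'CCCLXIII': Check the rules: uses only the symbols I, V, X, L, C, D, M; no symbol is repeated more than three times in a row; V, L and D each appear at most once; no smaller symbol precedes a larger one (values never increase from left to right). Value: C (100) + C (100) + C (100) + L (50) + X (10) + I (1) + I (1) + I (1) = 363. So it is a valid standard Roman numeral.

Yes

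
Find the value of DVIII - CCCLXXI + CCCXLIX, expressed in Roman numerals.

DVIII = 508, CCCLXXI = 371, CCCXLIX = 349
508 - 371 = 137
137 + 349 = 486

CDLXXXVI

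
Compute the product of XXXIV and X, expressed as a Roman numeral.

XXXIV = 34
X = 10
34 × 10 = 340

CCCXL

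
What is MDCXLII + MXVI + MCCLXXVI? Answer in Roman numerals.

MDCXLII = 1642, MXVI = 1016, MCCLXXVI = 1276
1642 + 1016 = 2658
2658 + 1276 = 3934

MMMCMXXXIV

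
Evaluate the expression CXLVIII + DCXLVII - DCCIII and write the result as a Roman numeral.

CXLVIII = 148, DCXLVII = 647, DCCIII = 703
148 + 647 = 795
795 - 703 = 92

XCII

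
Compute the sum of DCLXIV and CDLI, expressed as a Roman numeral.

DCLXIV = 664
CDLI = 451
664 + 451 = 1115

MCXV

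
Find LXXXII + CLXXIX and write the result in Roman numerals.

LXXXII = 82
CLXXIX = 179
82 + 179 = 261

CCLXI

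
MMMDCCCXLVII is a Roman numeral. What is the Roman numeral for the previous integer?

MMMDCCCXLVII = 3847, so the previous integer is 3847 - 1 = 3846

MMMDCCCXLVI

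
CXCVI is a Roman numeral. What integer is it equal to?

CXCVI: C=100, XC=90, V=5, I=1
100 + 90 + 5 + 1 = 196

196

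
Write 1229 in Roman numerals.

Convert 1229 to Roman numerals:
  1229 contains 1×1000 (M)
  229 contains 2×100 (CC)
  29 contains 2×10 (XX)
  9 contains 1×9 (IX)

MCCXXIX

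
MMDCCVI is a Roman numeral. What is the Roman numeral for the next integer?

MMDCCVI = 2706, so the next integer is 2706 + 1 = 2707

MMDCCVII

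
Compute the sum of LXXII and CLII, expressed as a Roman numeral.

LXXII = 72
CLII = 152
72 + 152 = 224

CCXXIV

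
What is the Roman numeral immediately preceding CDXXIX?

CDXXIX = 429; previous is 428

CDXXVIII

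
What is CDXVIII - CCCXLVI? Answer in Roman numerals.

CDXVIII = 418
CCCXLVI = 346
418 - 346 = 72

LXXII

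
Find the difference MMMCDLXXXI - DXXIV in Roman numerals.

MMMCDLXXXI = 3481
DXXIV = 524
3481 - 524 = 2957

MMCMLVII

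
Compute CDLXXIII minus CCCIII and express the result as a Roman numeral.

CDLXXIII = 473
CCCIII = 303
473 - 303 = 170

CLXX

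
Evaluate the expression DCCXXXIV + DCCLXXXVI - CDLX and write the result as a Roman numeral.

DCCXXXIV = 734, DCCLXXXVI = 786, CDLX = 460
734 + 786 = 1520
1520 - 460 = 1060

MLX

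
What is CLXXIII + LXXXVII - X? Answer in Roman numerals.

CLXXIII = 173, LXXXVII = 87, X = 10
173 + 87 = 260
260 - 10 = 250

CCL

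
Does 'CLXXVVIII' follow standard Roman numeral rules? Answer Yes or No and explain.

'CLXXVVIII': V should not appear more than once

No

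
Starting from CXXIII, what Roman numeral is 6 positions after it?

CXXIII = 123
123 + 6 = 129

CXXIX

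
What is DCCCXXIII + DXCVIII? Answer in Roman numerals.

DCCCXXIII = 823
DXCVIII = 598
823 + 598 = 1421

MCDXXI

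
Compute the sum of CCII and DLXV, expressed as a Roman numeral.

CCII = 202
DLXV = 565
202 + 565 = 767

DCCLXVII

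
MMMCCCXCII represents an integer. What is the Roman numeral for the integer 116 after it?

MMMCCCXCII = 3392
3392 + 116 = 3508

MMMDVIII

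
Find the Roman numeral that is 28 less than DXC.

DXC = 590
590 - 28 = 562

DLXII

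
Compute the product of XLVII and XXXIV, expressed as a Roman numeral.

XLVII = 47
XXXIV = 34
47 × 34 = 1598

MDXCVIII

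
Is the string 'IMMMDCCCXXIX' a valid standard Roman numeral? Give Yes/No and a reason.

'IMMMDCCCXXIX': Invalid subtractive combination: IM

No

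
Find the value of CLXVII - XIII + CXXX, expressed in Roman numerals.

CLXVII = 167, XIII = 13, CXXX = 130
167 - 13 = 154
154 + 130 = 284

CCLXXXIV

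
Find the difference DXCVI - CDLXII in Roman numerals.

DXCVI = 596
CDLXII = 462
596 - 462 = 134

CXXXIV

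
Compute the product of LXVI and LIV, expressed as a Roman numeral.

LXVI = 66
LIV = 54
66 × 54 = 3564

MMMDLXIV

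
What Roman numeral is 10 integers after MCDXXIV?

MCDXXIV = 1424
1424 + 10 = 1434

MCDXXXIV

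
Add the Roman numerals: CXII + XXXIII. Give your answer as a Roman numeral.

CXII = 112
XXXIII = 33
112 + 33 = 145

CXLV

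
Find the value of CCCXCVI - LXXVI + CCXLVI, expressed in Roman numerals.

CCCXCVI = 396, LXXVI = 76, CCXLVI = 246
396 - 76 = 320
320 + 246 = 566

DLXVI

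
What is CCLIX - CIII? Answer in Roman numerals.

CCLIX = 259
CIII = 103
259 - 103 = 156

CLVI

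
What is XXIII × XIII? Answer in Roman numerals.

XXIII = 23
XIII = 13
23 × 13 = 299

CCXCIX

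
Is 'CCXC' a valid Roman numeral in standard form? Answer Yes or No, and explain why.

'CCXC': Check the rules: uses only the symbols I, V, X, L, C, D, M; no symbol is repeated more than three times in a row; V, L and D each appear at most once; the only place a smaller symbol precedes a larger one is the allowed subtractive pair XC, the symbol right after such a pair (if any) is smaller than the pair's first symbol, and otherwise the values never increase from left to right. Value: C (100) + C (100) + XC (90) = 290. So it is a valid standard Roman numeral.

Yes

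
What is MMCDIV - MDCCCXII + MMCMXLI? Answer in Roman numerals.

MMCDIV = 2404, MDCCCXII = 1812, MMCMXLI = 2941
2404 - 1812 = 592
592 + 2941 = 3533

MMMDXXXIII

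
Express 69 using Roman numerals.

Convert 69 to Roman numerals:
  69 contains 1×50 (L)
  19 contains 1×10 (X)
  9 contains 1×9 (IX)

LXIX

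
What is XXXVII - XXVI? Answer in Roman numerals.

XXXVII = 37
XXVI = 26
37 - 26 = 11

XI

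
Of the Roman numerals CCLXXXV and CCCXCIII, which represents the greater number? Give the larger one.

CCLXXXV = 285
CCCXCIII = 393
393 is larger

CCCXCIII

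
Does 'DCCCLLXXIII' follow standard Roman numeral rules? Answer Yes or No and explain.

'DCCCLLXXIII': L should not appear more than once

No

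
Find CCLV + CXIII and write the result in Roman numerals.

CCLV = 255
CXIII = 113
255 + 113 = 368

CCCLXVIII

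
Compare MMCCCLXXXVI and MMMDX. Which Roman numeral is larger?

MMCCCLXXXVI = 2386
MMMDX = 3510
3510 is larger

MMMDX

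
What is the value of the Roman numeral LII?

LII: L=50, I=1, I=1
50 + 1 + 1 = 52

52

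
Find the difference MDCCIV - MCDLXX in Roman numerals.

MDCCIV = 1704
MCDLXX = 1470
1704 - 1470 = 234

CCXXXIV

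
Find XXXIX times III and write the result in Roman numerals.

XXXIX = 39
III = 3
39 × 3 = 117

CXVII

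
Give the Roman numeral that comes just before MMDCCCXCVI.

MMDCCCXCVI = 2896, so the previous integer is 2896 - 1 = 2895

MMDCCCXCV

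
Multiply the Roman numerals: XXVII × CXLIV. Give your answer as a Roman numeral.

XXVII = 27
CXLIV = 144
27 × 144 = 3888

MMMDCCCLXXXVIII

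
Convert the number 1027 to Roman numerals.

Convert 1027 to Roman numerals:
  1027 contains 1×1000 (M)
  27 contains 2×10 (XX)
  7 contains 1×5 (V)
  2 contains 2×1 (II)

MXXVII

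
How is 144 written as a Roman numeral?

Convert 144 to Roman numerals:
  144 contains 1×100 (C)
  44 contains 1×40 (XL)
  4 contains 1×4 (IV)

CXLIV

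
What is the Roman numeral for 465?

Convert 465 to Roman numerals:
  465 contains 1×400 (CD)
  65 contains 1×50 (L)
  15 contains 1×10 (X)
  5 contains 1×5 (V)

CDLXV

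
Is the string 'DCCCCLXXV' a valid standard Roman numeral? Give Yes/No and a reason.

'DCCCCLXXV': More than 3 consecutive C's

No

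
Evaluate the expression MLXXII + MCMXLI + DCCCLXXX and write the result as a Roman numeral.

MLXXII = 1072, MCMXLI = 1941, DCCCLXXX = 880
1072 + 1941 = 3013
3013 + 880 = 3893

MMMDCCCXCIII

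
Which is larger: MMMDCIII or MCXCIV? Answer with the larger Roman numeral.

MMMDCIII = 3603
MCXCIV = 1194
3603 is larger

MMMDCIII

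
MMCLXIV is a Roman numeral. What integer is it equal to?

MMCLXIV: M=1000, M=1000, C=100, L=50, X=10, IV=4
1000 + 1000 + 100 + 50 + 10 + 4 = 2164

2164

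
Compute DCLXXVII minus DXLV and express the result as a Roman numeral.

DCLXXVII = 677
DXLV = 545
677 - 545 = 132

CXXXII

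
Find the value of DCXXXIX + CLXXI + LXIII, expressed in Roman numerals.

DCXXXIX = 639, CLXXI = 171, LXIII = 63
639 + 171 = 810
810 + 63 = 873

DCCCLXXIII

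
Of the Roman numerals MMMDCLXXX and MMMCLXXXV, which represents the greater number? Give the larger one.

MMMDCLXXX = 3680
MMMCLXXXV = 3185
3680 is larger

MMMDCLXXX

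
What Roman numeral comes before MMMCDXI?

MMMCDXI = 3411, so the previous integer is 3411 - 1 = 3410

MMMCDX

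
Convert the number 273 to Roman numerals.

Convert 273 to Roman numerals:
  273 contains 2×100 (CC)
  73 contains 1×50 (L)
  23 contains 2×10 (XX)
  3 contains 3×1 (III)

CCLXXIII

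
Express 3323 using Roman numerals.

Convert 3323 to Roman numerals:
  3323 contains 3×1000 (MMM)
  323 contains 3×100 (CCC)
  23 contains 2×10 (XX)
  3 contains 3×1 (III)

MMMCCCXXIII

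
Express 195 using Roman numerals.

Convert 195 to Roman numerals:
  195 contains 1×100 (C)
  95 contains 1×90 (XC)
  5 contains 1×5 (V)

CXCV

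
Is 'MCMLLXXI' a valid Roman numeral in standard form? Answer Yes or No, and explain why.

'MCMLLXXI': L should not appear more than once

No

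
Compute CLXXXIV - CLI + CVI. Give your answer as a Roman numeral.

CLXXXIV = 184, CLI = 151, CVI = 106
184 - 151 = 33
33 + 106 = 139

CXXXIX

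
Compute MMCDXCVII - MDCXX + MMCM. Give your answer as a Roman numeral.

MMCDXCVII = 2497, MDCXX = 1620, MMCM = 2900
2497 - 1620 = 877
877 + 2900 = 3777

MMMDCCLXXVII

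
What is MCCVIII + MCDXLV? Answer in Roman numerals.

MCCVIII = 1208
MCDXLV = 1445
1208 + 1445 = 2653

MMDCLIII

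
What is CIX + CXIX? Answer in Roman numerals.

CIX = 109
CXIX = 119
109 + 119 = 228

CCXXVIII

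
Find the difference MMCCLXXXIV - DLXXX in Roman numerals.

MMCCLXXXIV = 2284
DLXXX = 580
2284 - 580 = 1704

MDCCIV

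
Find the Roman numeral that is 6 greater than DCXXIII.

DCXXIII = 623
623 + 6 = 629

DCXXIX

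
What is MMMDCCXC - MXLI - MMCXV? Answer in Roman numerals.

MMMDCCXC = 3790, MXLI = 1041, MMCXV = 2115
3790 - 1041 = 2749
2749 - 2115 = 634

DCXXXIV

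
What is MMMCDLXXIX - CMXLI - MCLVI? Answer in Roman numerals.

MMMCDLXXIX = 3479, CMXLI = 941, MCLVI = 1156
3479 - 941 = 2538
2538 - 1156 = 1382

MCCCLXXXII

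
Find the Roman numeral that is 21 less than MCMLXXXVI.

MCMLXXXVI = 1986
1986 - 21 = 1965

MCMLXV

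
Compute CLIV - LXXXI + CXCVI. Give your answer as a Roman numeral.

CLIV = 154, LXXXI = 81, CXCVI = 196
154 - 81 = 73
73 + 196 = 269

CCLXIX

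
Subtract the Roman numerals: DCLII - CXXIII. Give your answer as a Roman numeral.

DCLII = 652
CXXIII = 123
652 - 123 = 529

DXXIX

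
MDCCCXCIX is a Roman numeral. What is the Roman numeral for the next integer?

MDCCCXCIX = 1899, so the next integer is 1899 + 1 = 1900

MCM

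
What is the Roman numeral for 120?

Convert 120 to Roman numerals:
  120 contains 1×100 (C)
  20 contains 2×10 (XX)

CXX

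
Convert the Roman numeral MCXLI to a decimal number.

MCXLI: M=1000, C=100, XL=40, I=1
1000 + 100 + 40 + 1 = 1141

1141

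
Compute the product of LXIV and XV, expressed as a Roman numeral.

LXIV = 64
XV = 15
64 × 15 = 960

CMLX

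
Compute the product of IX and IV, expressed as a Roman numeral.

IX = 9
IV = 4
9 × 4 = 36

XXXVI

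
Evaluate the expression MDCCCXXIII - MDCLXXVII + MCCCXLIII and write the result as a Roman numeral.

MDCCCXXIII = 1823, MDCLXXVII = 1677, MCCCXLIII = 1343
1823 - 1677 = 146
146 + 1343 = 1489

MCDLXXXIX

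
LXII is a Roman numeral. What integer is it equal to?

LXII: L=50, X=10, I=1, I=1
50 + 10 + 1 + 1 = 62

62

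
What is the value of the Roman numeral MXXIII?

MXXIII: M=1000, X=10, X=10, I=1, I=1, I=1
1000 + 10 + 10 + 1 + 1 + 1 = 1023

1023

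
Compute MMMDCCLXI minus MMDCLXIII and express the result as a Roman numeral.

MMMDCCLXI = 3761
MMDCLXIII = 2663
3761 - 2663 = 1098

MXCVIII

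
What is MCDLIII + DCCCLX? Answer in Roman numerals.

MCDLIII = 1453
DCCCLX = 860
1453 + 860 = 2313

MMCCCXIII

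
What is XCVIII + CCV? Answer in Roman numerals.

XCVIII = 98
CCV = 205
98 + 205 = 303

CCCIII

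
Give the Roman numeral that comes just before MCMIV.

MCMIV = 1904, so the previous integer is 1904 - 1 = 1903

MCMIII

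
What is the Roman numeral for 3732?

Convert 3732 to Roman numerals:
  3732 contains 3×1000 (MMM)
  732 contains 1×500 (D)
  232 contains 2×100 (CC)
  32 contains 3×10 (XXX)
  2 contains 2×1 (II)

MMMDCCXXXII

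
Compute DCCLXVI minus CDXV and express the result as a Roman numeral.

DCCLXVI = 766
CDXV = 415
766 - 415 = 351

CCCLI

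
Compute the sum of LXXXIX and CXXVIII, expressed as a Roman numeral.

LXXXIX = 89
CXXVIII = 128
89 + 128 = 217

CCXVII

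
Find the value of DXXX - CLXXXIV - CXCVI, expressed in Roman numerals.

DXXX = 530, CLXXXIV = 184, CXCVI = 196
530 - 184 = 346
346 - 196 = 150

CL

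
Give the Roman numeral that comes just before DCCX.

DCCX = 710, so the previous integer is 710 - 1 = 709

DCCIX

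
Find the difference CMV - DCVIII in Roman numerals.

CMV = 905
DCVIII = 608
905 - 608 = 297

CCXCVII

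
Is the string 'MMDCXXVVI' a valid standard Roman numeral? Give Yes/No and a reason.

'MMDCXXVVI': V should not appear more than once

No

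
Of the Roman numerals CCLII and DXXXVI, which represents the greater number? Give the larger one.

CCLII = 252
DXXXVI = 536
536 is larger

DXXXVI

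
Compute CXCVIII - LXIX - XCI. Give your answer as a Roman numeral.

CXCVIII = 198, LXIX = 69, XCI = 91
198 - 69 = 129
129 - 91 = 38

XXXVIII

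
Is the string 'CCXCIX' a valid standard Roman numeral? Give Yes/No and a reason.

'CCXCIX': Check the rules: uses only the symbols I, V, X, L, C, D, M; no symbol is repeated more than three times in a row; V, L and D each appear at most once; the only places a smaller symbol precedes a larger one are the allowed subtractive pairs XC, IX, the symbol right after such a pair (if any) is smaller than the pair's first symbol, and otherwise the values never increase from left to right. Value: C (100) + C (100) + XC (90) + IX (9) = 299. So it is a valid standard Roman numeral.

Yes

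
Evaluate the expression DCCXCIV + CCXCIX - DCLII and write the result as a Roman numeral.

DCCXCIV = 794, CCXCIX = 299, DCLII = 652
794 + 299 = 1093
1093 - 652 = 441

CDXLI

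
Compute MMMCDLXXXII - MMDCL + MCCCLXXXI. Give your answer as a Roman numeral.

MMMCDLXXXII = 3482, MMDCL = 2650, MCCCLXXXI = 1381
3482 - 2650 = 832
832 + 1381 = 2213

MMCCXIII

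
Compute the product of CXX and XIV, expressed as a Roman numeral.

CXX = 120
XIV = 14
120 × 14 = 1680

MDCLXXX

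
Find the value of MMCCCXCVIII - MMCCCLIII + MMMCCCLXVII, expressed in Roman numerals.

MMCCCXCVIII = 2398, MMCCCLIII = 2353, MMMCCCLXVII = 3367
2398 - 2353 = 45
45 + 3367 = 3412

MMMCDXII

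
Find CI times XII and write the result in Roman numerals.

CI = 101
XII = 12
101 × 12 = 1212

MCCXII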